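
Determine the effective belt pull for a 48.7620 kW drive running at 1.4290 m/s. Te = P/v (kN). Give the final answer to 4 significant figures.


Te = P / v = 48.7620 / 1.4290
Te = 34.12 kN


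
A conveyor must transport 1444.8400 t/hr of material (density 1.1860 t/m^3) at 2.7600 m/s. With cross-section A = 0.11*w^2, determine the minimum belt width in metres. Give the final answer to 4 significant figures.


A_req = 1444.8400 / (2.7600 * 1.1860 * 3600) = 0.122609 m^2
w = sqrt(0.122609 / 0.11)
w = 1.056 m


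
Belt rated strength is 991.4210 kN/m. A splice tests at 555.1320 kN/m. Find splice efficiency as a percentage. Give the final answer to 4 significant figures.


Eff = 555.1320 / 991.4210 * 100
Eff = 55.99 %


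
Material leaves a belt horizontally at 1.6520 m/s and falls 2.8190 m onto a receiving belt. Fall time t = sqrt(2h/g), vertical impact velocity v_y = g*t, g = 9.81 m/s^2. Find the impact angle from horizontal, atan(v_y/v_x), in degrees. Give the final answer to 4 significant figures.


t = sqrt(2*2.8190/9.81) = 0.758103 s
v_y = 9.81 * 0.758103 = 7.43699 m/s
angle = atan(7.43699 / 1.6520) = 77.48 deg


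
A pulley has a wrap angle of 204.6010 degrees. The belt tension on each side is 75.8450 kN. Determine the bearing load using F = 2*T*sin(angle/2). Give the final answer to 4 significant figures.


F = 2 * 75.8450 * sin(204.6010/2 deg)
F = 148.2 kN


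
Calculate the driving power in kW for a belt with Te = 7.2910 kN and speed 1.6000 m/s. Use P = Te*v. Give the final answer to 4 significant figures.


P = Te * v = 7.2910 * 1.6000
P = 11.67 kW


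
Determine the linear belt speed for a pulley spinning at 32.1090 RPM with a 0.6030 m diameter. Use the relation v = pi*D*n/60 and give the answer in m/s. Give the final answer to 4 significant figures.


v = pi * 0.6030 * 32.1090 / 60
v = 1.014 m/s


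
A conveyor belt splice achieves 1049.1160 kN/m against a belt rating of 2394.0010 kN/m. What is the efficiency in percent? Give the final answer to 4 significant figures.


Eff = 1049.1160 / 2394.0010 * 100
Eff = 43.82 %


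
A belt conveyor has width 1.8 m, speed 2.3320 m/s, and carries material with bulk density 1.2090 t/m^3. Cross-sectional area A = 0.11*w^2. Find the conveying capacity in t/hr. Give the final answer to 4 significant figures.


A = 0.11 * 1.8^2 = 0.3564 m^2
C = 0.3564 * 2.3320 * 1.2090 * 3600
C = 3617 t/hr


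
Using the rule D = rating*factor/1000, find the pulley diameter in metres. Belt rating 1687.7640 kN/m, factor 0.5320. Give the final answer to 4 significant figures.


D = 1687.7640 * 0.5320 / 1000
D = 0.8979 m


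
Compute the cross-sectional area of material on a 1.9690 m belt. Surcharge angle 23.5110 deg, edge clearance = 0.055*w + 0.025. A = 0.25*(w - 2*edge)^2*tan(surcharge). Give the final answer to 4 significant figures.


edge = 0.055*1.9690 + 0.025 = 0.133295 m
ew = 1.9690 - 2*0.133295 = 1.70241 m
A = 0.25 * 1.70241^2 * tan(23.5110 deg)
A = 0.3152 m^2


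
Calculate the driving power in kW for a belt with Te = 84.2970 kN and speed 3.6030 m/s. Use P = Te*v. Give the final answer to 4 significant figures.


P = Te * v = 84.2970 * 3.6030
P = 303.7 kW


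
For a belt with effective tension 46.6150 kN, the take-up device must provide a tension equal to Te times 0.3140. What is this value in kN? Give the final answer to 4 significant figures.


T_tu = 46.6150 * 0.3140
T_tu = 14.64 kN


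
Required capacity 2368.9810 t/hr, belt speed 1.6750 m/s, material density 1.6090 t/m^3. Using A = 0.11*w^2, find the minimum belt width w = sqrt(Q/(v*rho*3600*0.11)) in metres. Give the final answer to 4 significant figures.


A_req = 2368.9810 / (1.6750 * 1.6090 * 3600) = 0.244168 m^2
w = sqrt(0.244168 / 0.11)
w = 1.490 m


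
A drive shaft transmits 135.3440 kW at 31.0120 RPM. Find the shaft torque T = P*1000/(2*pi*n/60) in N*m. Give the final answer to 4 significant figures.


omega = 2*pi*31.0120/60 = 3.24757 rad/s
T = 135.3440*1000 / 3.24757
T = 41680 N*m


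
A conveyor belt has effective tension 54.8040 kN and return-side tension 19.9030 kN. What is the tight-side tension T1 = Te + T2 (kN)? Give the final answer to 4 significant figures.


T1 = Te + T2 = 54.8040 + 19.9030
T1 = 74.71 kN


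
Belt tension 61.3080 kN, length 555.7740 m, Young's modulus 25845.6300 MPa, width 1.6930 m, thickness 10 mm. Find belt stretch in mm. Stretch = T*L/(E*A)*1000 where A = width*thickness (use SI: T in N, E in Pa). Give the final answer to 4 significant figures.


A = 1.6930 * 0.01 = 0.01693 m^2
Stretch = 61.3080*1000 * 555.7740 / (25845.6300e6 * 0.01693) * 1000
Stretch = 77.87 mm


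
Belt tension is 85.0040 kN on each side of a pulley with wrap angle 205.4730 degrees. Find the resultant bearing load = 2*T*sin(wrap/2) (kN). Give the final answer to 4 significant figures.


F = 2 * 85.0040 * sin(205.4730/2 deg)
F = 165.8 kN


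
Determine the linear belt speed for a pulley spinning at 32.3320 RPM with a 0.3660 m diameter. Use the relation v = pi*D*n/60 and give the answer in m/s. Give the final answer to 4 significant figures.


v = pi * 0.3660 * 32.3320 / 60
v = 0.6196 m/s


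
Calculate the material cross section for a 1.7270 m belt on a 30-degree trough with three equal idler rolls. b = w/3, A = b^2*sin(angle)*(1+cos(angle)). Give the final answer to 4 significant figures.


b = 1.7270/3 = 0.575667 m
A = 0.575667^2 * sin(30 deg) * (1 + cos(30 deg))
A = 0.3092 m^2


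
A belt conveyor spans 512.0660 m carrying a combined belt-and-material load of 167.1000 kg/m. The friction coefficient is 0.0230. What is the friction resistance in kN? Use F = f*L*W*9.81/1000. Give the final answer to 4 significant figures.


F = 0.0230 * 512.0660 * 167.1000 * 9.81 / 1000
F = 19.31 kN


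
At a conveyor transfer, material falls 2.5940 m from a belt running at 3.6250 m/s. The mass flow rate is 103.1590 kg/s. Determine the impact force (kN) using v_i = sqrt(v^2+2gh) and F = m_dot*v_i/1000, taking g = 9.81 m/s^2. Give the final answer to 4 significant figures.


v_i = sqrt(3.6250^2 + 2*9.81*2.5940) = 8.00218 m/s
F = 103.1590 * 8.00218 / 1000
F = 0.8255 kN


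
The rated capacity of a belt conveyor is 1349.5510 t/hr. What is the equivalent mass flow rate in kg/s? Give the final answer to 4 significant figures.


m_dot = 1349.5510 * 1000 / 3600
m_dot = 374.9 kg/s


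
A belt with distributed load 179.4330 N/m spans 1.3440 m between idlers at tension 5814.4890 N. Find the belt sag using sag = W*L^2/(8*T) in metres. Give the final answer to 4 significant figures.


sag = 179.4330 * 1.3440^2 / (8 * 5814.4890)
sag = 0.006968 m


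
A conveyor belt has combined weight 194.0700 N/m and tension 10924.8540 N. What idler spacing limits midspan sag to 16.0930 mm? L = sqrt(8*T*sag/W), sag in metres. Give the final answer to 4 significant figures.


sag = 16.0930/1000 = 0.016093 m
L = sqrt(8 * 10924.8540 * 0.016093 / 194.0700)
L = 2.692 m


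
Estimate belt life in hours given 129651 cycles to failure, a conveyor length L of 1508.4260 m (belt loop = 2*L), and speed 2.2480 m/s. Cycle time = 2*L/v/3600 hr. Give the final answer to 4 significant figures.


cycle_time = 2 * 1508.4260 / 2.2480 / 3600 = 0.372782 hr
life = 129651 * 0.372782 = 48330 hours


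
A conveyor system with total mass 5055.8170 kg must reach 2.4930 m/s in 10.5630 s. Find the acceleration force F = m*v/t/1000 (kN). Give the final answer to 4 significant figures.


F = 5055.8170 * 2.4930 / 10.5630 / 1000
F = 1.193 kN


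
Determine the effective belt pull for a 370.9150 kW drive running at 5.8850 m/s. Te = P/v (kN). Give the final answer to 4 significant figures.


Te = P / v = 370.9150 / 5.8850
Te = 63.03 kN


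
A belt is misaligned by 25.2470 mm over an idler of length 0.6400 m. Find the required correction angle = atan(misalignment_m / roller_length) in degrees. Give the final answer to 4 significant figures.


misalign_m = 25.2470 / 1000 = 0.025247 m
angle = atan(0.025247 / 0.6400)
angle = 2.259 deg


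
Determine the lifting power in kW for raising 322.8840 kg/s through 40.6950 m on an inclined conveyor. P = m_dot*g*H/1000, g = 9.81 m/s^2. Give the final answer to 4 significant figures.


P = 322.8840 * 9.81 * 40.6950 / 1000
P = 128.9 kW


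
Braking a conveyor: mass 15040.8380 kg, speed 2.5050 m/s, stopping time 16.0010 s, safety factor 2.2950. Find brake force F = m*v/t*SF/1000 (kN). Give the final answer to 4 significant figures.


F = 15040.8380 * 2.5050 / 16.0010 * 2.2950 / 1000
F = 5.404 kN


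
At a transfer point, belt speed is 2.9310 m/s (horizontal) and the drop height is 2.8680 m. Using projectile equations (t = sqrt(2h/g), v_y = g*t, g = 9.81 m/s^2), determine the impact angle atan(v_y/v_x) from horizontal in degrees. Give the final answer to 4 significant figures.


t = sqrt(2*2.8680/9.81) = 0.764663 s
v_y = 9.81 * 0.764663 = 7.50134 m/s
angle = atan(7.50134 / 2.9310) = 68.66 deg


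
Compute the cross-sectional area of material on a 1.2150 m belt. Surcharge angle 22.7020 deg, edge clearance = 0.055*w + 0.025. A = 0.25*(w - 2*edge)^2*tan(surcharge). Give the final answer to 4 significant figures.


edge = 0.055*1.2150 + 0.025 = 0.091825 m
ew = 1.2150 - 2*0.091825 = 1.03135 m
A = 0.25 * 1.03135^2 * tan(22.7020 deg)
A = 0.1112 m^2


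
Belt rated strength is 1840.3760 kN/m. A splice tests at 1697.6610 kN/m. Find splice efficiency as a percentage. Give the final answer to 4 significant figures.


Eff = 1697.6610 / 1840.3760 * 100
Eff = 92.25 %


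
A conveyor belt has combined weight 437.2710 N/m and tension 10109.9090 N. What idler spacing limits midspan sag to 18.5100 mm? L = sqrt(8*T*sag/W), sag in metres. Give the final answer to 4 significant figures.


sag = 18.5100/1000 = 0.018510 m
L = sqrt(8 * 10109.9090 * 0.018510 / 437.2710)
L = 1.850 m


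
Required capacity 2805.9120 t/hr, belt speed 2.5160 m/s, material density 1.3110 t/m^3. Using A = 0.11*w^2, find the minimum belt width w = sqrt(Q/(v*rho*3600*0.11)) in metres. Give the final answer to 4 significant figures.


A_req = 2805.9120 / (2.5160 * 1.3110 * 3600) = 0.236297 m^2
w = sqrt(0.236297 / 0.11)
w = 1.466 m


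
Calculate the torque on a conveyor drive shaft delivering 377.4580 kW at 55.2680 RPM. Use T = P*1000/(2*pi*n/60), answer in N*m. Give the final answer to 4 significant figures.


omega = 2*pi*55.2680/60 = 5.78765 rad/s
T = 377.4580*1000 / 5.78765
T = 65220 N*m


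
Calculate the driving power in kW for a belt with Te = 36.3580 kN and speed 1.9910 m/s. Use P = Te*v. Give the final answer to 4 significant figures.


P = Te * v = 36.3580 * 1.9910
P = 72.39 kW


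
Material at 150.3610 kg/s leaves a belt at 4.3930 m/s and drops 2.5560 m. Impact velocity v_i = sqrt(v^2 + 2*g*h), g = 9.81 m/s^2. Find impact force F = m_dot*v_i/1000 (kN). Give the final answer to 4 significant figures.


v_i = sqrt(4.3930^2 + 2*9.81*2.5560) = 8.3335 m/s
F = 150.3610 * 8.3335 / 1000
F = 1.253 kN


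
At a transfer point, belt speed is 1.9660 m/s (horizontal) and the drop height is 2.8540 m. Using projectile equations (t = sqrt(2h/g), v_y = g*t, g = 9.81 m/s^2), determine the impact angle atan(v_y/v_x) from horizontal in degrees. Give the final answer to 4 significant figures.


t = sqrt(2*2.8540/9.81) = 0.762794 s
v_y = 9.81 * 0.762794 = 7.48301 m/s
angle = atan(7.48301 / 1.9660) = 75.28 deg


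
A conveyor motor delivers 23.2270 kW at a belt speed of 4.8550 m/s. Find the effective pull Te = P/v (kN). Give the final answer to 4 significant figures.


Te = P / v = 23.2270 / 4.8550
Te = 4.784 kN


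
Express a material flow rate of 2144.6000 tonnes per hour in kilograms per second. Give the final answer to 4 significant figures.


m_dot = 2144.6000 * 1000 / 3600
m_dot = 595.7 kg/s


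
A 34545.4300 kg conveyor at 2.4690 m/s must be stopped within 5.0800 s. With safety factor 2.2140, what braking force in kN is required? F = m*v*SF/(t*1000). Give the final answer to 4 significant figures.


F = 34545.4300 * 2.4690 / 5.0800 * 2.2140 / 1000
F = 37.17 kN


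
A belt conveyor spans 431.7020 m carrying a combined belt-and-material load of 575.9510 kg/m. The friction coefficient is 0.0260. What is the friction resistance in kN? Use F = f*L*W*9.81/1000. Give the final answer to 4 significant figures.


F = 0.0260 * 431.7020 * 575.9510 * 9.81 / 1000
F = 63.42 kN


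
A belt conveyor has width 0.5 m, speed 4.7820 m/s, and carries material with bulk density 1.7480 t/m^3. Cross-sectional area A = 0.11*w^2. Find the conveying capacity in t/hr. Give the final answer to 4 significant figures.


A = 0.11 * 0.5^2 = 0.0275 m^2
C = 0.0275 * 4.7820 * 1.7480 * 3600
C = 827.5 t/hr


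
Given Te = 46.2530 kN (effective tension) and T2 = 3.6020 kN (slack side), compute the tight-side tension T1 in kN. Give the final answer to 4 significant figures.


T1 = Te + T2 = 46.2530 + 3.6020
T1 = 49.85 kN


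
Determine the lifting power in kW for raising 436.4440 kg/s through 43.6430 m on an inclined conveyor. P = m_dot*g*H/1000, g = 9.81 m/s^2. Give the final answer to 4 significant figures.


P = 436.4440 * 9.81 * 43.6430 / 1000
P = 186.9 kW


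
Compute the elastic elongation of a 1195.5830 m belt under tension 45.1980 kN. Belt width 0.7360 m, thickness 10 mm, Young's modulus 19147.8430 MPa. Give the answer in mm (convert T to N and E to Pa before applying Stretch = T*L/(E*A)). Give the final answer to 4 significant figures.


A = 0.7360 * 0.01 = 0.00736 m^2
Stretch = 45.1980*1000 * 1195.5830 / (19147.8430e6 * 0.00736) * 1000
Stretch = 383.4 mm


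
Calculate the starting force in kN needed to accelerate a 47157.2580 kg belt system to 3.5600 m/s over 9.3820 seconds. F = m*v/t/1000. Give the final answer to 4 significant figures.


F = 47157.2580 * 3.5600 / 9.3820 / 1000
F = 17.89 kN


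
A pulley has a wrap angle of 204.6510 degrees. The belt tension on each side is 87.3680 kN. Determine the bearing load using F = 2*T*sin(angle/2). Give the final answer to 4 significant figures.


F = 2 * 87.3680 * sin(204.6510/2 deg)
F = 170.7 kN


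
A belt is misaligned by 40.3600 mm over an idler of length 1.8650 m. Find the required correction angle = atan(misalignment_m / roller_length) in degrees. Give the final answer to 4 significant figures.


misalign_m = 40.3600 / 1000 = 0.040360 m
angle = atan(0.040360 / 1.8650)
angle = 1.240 deg


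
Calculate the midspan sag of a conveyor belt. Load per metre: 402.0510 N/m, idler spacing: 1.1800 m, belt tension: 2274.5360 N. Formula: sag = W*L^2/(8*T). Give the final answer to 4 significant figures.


sag = 402.0510 * 1.1800^2 / (8 * 2274.5360)
sag = 0.03077 m


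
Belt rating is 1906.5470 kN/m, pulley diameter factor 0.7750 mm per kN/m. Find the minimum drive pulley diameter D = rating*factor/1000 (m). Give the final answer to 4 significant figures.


D = 1906.5470 * 0.7750 / 1000
D = 1.478 m


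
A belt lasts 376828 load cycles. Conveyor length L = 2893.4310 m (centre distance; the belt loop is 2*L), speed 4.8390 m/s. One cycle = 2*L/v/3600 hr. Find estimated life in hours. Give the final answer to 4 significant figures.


cycle_time = 2 * 2893.4310 / 4.8390 / 3600 = 0.332189 hr
life = 376828 * 0.332189 = 125200 hours


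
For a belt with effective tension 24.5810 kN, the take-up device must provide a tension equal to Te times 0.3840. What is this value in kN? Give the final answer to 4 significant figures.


T_tu = 24.5810 * 0.3840
T_tu = 9.439 kN


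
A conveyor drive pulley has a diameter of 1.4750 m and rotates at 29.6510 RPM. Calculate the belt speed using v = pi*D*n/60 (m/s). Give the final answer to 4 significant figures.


v = pi * 1.4750 * 29.6510 / 60
v = 2.290 m/s


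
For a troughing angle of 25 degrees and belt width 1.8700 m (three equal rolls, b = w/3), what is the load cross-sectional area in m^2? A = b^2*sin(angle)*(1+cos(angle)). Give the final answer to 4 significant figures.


b = 1.8700/3 = 0.623333 m
A = 0.623333^2 * sin(25 deg) * (1 + cos(25 deg))
A = 0.3130 m^2


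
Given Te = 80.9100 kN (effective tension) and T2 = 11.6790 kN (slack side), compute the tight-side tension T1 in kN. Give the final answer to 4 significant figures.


T1 = Te + T2 = 80.9100 + 11.6790
T1 = 92.59 kN


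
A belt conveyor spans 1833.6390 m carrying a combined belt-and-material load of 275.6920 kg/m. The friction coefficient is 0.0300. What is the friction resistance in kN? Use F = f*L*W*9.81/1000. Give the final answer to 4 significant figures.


F = 0.0300 * 1833.6390 * 275.6920 * 9.81 / 1000
F = 148.8 kN


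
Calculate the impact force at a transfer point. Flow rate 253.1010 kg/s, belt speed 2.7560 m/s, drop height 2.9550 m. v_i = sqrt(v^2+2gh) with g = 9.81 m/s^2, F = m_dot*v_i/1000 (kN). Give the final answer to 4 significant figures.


v_i = sqrt(2.7560^2 + 2*9.81*2.9550) = 8.09769 m/s
F = 253.1010 * 8.09769 / 1000
F = 2.050 kN


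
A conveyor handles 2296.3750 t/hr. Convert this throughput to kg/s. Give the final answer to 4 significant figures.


m_dot = 2296.3750 * 1000 / 3600
m_dot = 637.9 kg/s


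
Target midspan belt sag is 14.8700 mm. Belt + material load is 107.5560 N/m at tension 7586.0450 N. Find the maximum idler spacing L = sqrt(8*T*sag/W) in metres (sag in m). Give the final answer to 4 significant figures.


sag = 14.8700/1000 = 0.014870 m
L = sqrt(8 * 7586.0450 * 0.014870 / 107.5560)
L = 2.897 m


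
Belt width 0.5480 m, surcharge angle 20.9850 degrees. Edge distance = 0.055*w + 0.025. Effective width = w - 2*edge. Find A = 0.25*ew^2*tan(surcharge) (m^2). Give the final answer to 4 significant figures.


edge = 0.055*0.5480 + 0.025 = 0.05514 m
ew = 0.5480 - 2*0.05514 = 0.43772 m
A = 0.25 * 0.43772^2 * tan(20.9850 deg)
A = 0.01837 m^2


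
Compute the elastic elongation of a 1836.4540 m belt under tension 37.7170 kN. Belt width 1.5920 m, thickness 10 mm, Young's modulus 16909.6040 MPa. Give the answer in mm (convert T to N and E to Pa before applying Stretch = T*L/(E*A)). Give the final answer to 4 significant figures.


A = 1.5920 * 0.01 = 0.01592 m^2
Stretch = 37.7170*1000 * 1836.4540 / (16909.6040e6 * 0.01592) * 1000
Stretch = 257.3 mm


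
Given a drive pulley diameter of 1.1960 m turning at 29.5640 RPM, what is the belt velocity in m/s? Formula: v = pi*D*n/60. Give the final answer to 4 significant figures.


v = pi * 1.1960 * 29.5640 / 60
v = 1.851 m/s


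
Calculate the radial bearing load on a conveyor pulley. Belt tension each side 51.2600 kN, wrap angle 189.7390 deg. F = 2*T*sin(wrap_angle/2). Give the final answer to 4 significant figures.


F = 2 * 51.2600 * sin(189.7390/2 deg)
F = 102.1 kN


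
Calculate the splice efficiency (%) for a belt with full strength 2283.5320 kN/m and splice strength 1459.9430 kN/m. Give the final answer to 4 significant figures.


Eff = 1459.9430 / 2283.5320 * 100
Eff = 63.93 %


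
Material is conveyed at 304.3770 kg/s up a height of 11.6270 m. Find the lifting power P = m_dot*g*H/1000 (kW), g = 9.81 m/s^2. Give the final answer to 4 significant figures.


P = 304.3770 * 9.81 * 11.6270 / 1000
P = 34.72 kW


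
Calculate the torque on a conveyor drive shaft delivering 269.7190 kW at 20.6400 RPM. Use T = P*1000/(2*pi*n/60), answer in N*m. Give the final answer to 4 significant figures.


omega = 2*pi*20.6400/60 = 2.16142 rad/s
T = 269.7190*1000 / 2.16142
T = 124800 N*m


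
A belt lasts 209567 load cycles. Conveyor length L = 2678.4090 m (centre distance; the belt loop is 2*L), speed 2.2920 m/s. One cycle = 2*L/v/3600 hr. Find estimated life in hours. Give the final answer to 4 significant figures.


cycle_time = 2 * 2678.4090 / 2.2920 / 3600 = 0.649217 hr
life = 209567 * 0.649217 = 136100 hours


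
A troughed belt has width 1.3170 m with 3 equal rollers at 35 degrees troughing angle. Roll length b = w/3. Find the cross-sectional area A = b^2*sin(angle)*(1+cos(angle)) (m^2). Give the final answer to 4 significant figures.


b = 1.3170/3 = 0.439 m
A = 0.439^2 * sin(35 deg) * (1 + cos(35 deg))
A = 0.2011 m^2


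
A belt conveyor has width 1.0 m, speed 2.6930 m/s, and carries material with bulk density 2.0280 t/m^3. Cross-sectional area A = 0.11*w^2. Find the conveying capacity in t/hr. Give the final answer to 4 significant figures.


A = 0.11 * 1.0^2 = 0.11 m^2
C = 0.11 * 2.6930 * 2.0280 * 3600
C = 2163 t/hr


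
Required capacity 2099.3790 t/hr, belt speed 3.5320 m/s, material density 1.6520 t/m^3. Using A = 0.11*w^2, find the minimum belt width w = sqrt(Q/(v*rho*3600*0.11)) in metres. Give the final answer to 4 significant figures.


A_req = 2099.3790 / (3.5320 * 1.6520 * 3600) = 0.0999442 m^2
w = sqrt(0.0999442 / 0.11)
w = 0.9532 m


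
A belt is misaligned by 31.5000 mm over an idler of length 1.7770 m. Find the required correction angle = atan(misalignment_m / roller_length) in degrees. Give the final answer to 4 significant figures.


misalign_m = 31.5000 / 1000 = 0.031500 m
angle = atan(0.031500 / 1.7770)
angle = 1.016 deg


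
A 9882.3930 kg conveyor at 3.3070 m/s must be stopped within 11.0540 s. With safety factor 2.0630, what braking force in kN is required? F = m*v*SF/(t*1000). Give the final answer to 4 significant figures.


F = 9882.3930 * 3.3070 / 11.0540 * 2.0630 / 1000
F = 6.099 kN


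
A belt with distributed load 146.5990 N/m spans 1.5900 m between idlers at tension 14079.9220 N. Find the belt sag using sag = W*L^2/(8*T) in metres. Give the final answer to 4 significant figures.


sag = 146.5990 * 1.5900^2 / (8 * 14079.9220)
sag = 0.003290 m


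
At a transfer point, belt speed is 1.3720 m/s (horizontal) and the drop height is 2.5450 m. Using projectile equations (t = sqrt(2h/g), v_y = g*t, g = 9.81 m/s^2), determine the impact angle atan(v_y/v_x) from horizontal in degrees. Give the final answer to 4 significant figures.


t = sqrt(2*2.5450/9.81) = 0.720318 s
v_y = 9.81 * 0.720318 = 7.06632 m/s
angle = atan(7.06632 / 1.3720) = 79.01 deg


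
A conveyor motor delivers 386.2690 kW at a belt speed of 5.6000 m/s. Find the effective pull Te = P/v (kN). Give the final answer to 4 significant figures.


Te = P / v = 386.2690 / 5.6000
Te = 68.98 kN


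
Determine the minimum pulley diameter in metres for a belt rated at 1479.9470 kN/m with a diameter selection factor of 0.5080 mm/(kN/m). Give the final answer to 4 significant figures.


D = 1479.9470 * 0.5080 / 1000
D = 0.7518 m


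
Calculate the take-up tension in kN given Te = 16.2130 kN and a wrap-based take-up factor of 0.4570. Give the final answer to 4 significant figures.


T_tu = 16.2130 * 0.4570
T_tu = 7.409 kN


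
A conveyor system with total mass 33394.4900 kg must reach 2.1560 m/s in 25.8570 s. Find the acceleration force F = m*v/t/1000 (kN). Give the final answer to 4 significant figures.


F = 33394.4900 * 2.1560 / 25.8570 / 1000
F = 2.784 kN


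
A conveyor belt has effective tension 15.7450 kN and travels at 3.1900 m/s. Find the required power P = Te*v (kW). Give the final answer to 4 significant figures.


P = Te * v = 15.7450 * 3.1900
P = 50.23 kW


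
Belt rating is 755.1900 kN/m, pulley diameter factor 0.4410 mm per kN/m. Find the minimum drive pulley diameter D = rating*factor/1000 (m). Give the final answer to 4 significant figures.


D = 755.1900 * 0.4410 / 1000
D = 0.3330 m


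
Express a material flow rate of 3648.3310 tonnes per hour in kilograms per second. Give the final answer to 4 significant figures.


m_dot = 3648.3310 * 1000 / 3600
m_dot = 1013 kg/s


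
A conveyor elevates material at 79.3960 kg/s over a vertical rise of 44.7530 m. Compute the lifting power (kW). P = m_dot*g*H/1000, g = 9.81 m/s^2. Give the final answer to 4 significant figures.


P = 79.3960 * 9.81 * 44.7530 / 1000
P = 34.86 kW


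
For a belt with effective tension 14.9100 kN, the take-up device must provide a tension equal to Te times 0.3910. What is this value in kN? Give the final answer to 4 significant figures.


T_tu = 14.9100 * 0.3910
T_tu = 5.830 kN


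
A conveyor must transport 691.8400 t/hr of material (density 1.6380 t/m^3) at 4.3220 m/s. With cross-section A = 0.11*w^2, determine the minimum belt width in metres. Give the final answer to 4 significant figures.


A_req = 691.8400 / (4.3220 * 1.6380 * 3600) = 0.0271459 m^2
w = sqrt(0.0271459 / 0.11)
w = 0.4968 m


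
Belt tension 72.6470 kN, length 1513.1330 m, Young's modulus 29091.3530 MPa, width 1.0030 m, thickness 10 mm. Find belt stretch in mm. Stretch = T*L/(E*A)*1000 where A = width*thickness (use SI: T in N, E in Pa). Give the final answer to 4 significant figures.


A = 1.0030 * 0.01 = 0.01003 m^2
Stretch = 72.6470*1000 * 1513.1330 / (29091.3530e6 * 0.01003) * 1000
Stretch = 376.7 mm


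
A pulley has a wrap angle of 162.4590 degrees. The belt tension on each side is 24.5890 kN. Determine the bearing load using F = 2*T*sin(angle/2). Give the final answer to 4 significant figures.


F = 2 * 24.5890 * sin(162.4590/2 deg)
F = 48.60 kN


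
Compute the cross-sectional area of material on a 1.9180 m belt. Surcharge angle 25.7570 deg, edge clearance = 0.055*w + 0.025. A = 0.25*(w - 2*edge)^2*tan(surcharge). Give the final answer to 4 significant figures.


edge = 0.055*1.9180 + 0.025 = 0.13049 m
ew = 1.9180 - 2*0.13049 = 1.65702 m
A = 0.25 * 1.65702^2 * tan(25.7570 deg)
A = 0.3312 m^2


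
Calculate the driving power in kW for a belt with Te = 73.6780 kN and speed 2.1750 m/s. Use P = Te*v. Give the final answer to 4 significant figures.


P = Te * v = 73.6780 * 2.1750
P = 160.2 kW


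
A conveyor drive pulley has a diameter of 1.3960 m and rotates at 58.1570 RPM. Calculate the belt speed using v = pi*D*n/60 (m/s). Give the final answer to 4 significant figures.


v = pi * 1.3960 * 58.1570 / 60
v = 4.251 m/s


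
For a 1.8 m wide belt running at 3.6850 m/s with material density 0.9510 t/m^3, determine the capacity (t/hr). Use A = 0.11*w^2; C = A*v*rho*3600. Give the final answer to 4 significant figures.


A = 0.11 * 1.8^2 = 0.3564 m^2
C = 0.3564 * 3.6850 * 0.9510 * 3600
C = 4496 t/hr


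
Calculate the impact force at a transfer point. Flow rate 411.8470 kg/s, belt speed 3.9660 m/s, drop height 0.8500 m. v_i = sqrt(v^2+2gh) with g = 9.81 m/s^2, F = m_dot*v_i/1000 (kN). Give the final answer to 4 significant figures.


v_i = sqrt(3.9660^2 + 2*9.81*0.8500) = 5.69264 m/s
F = 411.8470 * 5.69264 / 1000
F = 2.344 kN


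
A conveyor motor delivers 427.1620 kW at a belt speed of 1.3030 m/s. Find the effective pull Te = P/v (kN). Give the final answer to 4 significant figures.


Te = P / v = 427.1620 / 1.3030
Te = 327.8 kN


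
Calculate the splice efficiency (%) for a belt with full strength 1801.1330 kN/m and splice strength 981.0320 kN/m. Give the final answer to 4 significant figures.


Eff = 981.0320 / 1801.1330 * 100
Eff = 54.47 %


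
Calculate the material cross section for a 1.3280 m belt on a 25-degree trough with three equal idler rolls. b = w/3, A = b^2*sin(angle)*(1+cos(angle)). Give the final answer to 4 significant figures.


b = 1.3280/3 = 0.442667 m
A = 0.442667^2 * sin(25 deg) * (1 + cos(25 deg))
A = 0.1579 m^2


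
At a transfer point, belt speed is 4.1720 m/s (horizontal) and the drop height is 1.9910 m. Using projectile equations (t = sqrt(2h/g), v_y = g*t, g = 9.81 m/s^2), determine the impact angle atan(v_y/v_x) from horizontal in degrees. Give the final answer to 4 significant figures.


t = sqrt(2*1.9910/9.81) = 0.637112 s
v_y = 9.81 * 0.637112 = 6.25007 m/s
angle = atan(6.25007 / 4.1720) = 56.28 deg


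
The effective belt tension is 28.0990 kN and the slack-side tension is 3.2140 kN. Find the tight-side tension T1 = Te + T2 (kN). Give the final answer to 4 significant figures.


T1 = Te + T2 = 28.0990 + 3.2140
T1 = 31.31 kN


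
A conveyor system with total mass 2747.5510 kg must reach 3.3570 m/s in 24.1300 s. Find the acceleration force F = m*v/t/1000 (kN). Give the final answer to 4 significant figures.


F = 2747.5510 * 3.3570 / 24.1300 / 1000
F = 0.3822 kN


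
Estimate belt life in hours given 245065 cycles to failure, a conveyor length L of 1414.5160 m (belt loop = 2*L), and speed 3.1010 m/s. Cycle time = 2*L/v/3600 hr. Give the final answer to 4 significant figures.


cycle_time = 2 * 1414.5160 / 3.1010 / 3600 = 0.253416 hr
life = 245065 * 0.253416 = 62100 hours


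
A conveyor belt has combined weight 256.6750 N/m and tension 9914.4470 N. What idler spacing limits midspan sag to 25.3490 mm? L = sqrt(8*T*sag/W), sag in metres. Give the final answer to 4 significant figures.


sag = 25.3490/1000 = 0.025349 m
L = sqrt(8 * 9914.4470 * 0.025349 / 256.6750)
L = 2.799 m


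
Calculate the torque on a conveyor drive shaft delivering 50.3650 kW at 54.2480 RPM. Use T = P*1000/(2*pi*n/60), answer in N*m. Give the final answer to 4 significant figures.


omega = 2*pi*54.2480/60 = 5.68084 rad/s
T = 50.3650*1000 / 5.68084
T = 8866 N*m


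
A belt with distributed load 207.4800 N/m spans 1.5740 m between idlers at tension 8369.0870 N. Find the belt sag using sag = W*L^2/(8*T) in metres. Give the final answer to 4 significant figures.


sag = 207.4800 * 1.5740^2 / (8 * 8369.0870)
sag = 0.007677 m


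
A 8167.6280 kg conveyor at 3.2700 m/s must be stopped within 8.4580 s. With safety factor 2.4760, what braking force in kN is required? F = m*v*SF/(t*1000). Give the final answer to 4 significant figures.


F = 8167.6280 * 3.2700 / 8.4580 * 2.4760 / 1000
F = 7.819 kN


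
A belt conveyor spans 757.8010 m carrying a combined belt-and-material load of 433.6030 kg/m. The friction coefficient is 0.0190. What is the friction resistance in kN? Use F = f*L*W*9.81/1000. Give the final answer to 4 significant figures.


F = 0.0190 * 757.8010 * 433.6030 * 9.81 / 1000
F = 61.24 kN


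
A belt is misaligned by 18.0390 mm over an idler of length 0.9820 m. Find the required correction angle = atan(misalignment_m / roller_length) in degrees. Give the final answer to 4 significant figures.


misalign_m = 18.0390 / 1000 = 0.018039 m
angle = atan(0.018039 / 0.9820)
angle = 1.052 deg


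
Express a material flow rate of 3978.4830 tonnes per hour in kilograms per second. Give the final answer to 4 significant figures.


m_dot = 3978.4830 * 1000 / 3600
m_dot = 1105 kg/s


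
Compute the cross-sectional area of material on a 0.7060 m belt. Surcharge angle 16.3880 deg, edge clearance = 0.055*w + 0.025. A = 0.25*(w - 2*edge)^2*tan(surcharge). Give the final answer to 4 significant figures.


edge = 0.055*0.7060 + 0.025 = 0.06383 m
ew = 0.7060 - 2*0.06383 = 0.57834 m
A = 0.25 * 0.57834^2 * tan(16.3880 deg)
A = 0.02459 m^2


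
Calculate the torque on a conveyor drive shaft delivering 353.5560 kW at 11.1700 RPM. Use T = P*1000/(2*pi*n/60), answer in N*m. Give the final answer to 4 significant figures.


omega = 2*pi*11.1700/60 = 1.16972 rad/s
T = 353.5560*1000 / 1.16972
T = 302300 N*m


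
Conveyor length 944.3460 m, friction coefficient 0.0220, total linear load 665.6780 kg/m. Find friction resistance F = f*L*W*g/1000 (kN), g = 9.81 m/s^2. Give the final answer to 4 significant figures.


F = 0.0220 * 944.3460 * 665.6780 * 9.81 / 1000
F = 135.7 kN


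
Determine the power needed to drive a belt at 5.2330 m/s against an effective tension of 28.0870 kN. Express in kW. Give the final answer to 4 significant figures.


P = Te * v = 28.0870 * 5.2330
P = 147.0 kW


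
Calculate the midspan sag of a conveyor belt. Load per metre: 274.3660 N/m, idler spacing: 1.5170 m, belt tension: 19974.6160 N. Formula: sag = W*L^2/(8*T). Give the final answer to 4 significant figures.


sag = 274.3660 * 1.5170^2 / (8 * 19974.6160)
sag = 0.003951 m


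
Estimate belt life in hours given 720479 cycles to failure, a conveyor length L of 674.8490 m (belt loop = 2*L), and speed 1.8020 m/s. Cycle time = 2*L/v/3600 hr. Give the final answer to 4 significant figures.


cycle_time = 2 * 674.8490 / 1.8020 / 3600 = 0.208056 hr
life = 720479 * 0.208056 = 149900 hours


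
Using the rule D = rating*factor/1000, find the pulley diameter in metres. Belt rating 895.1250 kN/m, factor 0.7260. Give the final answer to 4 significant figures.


D = 895.1250 * 0.7260 / 1000
D = 0.6499 m


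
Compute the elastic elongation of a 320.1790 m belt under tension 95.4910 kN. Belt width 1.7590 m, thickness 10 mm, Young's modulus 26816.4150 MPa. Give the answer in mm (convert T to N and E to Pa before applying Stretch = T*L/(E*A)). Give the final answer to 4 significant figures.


A = 1.7590 * 0.01 = 0.01759 m^2
Stretch = 95.4910*1000 * 320.1790 / (26816.4150e6 * 0.01759) * 1000
Stretch = 64.82 mm


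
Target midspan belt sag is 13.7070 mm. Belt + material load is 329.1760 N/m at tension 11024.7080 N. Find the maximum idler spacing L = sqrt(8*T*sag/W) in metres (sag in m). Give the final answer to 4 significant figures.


sag = 13.7070/1000 = 0.013707 m
L = sqrt(8 * 11024.7080 * 0.013707 / 329.1760)
L = 1.916 m


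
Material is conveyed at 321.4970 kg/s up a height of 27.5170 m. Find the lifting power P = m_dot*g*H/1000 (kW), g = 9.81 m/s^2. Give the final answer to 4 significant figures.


P = 321.4970 * 9.81 * 27.5170 / 1000
P = 86.79 kW


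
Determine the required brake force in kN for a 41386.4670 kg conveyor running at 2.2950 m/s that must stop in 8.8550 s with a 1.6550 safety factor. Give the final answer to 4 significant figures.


F = 41386.4670 * 2.2950 / 8.8550 * 1.6550 / 1000
F = 17.75 kN


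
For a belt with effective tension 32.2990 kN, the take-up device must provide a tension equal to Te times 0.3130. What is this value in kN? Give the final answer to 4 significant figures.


T_tu = 32.2990 * 0.3130
T_tu = 10.11 kN


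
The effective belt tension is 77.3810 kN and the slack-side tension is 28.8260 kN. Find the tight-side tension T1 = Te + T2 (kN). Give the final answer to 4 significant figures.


T1 = Te + T2 = 77.3810 + 28.8260
T1 = 106.2 kN


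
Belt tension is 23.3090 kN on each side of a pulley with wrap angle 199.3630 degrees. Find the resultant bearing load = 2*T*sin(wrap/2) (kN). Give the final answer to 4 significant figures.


F = 2 * 23.3090 * sin(199.3630/2 deg)
F = 45.95 kN


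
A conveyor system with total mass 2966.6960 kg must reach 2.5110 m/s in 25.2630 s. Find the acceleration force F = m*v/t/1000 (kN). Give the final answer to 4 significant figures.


F = 2966.6960 * 2.5110 / 25.2630 / 1000
F = 0.2949 kN


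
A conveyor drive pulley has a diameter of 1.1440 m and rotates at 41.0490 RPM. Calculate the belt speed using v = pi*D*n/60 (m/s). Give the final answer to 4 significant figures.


v = pi * 1.1440 * 41.0490 / 60
v = 2.459 m/s


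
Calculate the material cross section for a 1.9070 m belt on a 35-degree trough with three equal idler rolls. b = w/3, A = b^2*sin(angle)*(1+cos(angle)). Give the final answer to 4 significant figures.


b = 1.9070/3 = 0.635667 m
A = 0.635667^2 * sin(35 deg) * (1 + cos(35 deg))
A = 0.4216 m^2


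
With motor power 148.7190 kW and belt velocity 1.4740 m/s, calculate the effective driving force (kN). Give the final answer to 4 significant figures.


Te = P / v = 148.7190 / 1.4740
Te = 100.9 kN


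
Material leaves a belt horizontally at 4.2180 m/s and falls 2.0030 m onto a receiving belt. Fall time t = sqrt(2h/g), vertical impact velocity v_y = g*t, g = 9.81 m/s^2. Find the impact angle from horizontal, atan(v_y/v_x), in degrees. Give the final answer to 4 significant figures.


t = sqrt(2*2.0030/9.81) = 0.63903 s
v_y = 9.81 * 0.63903 = 6.26888 m/s
angle = atan(6.26888 / 4.2180) = 56.07 deg


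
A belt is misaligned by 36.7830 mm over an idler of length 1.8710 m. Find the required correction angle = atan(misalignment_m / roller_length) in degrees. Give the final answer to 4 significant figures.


misalign_m = 36.7830 / 1000 = 0.036783 m
angle = atan(0.036783 / 1.8710)
angle = 1.126 deg


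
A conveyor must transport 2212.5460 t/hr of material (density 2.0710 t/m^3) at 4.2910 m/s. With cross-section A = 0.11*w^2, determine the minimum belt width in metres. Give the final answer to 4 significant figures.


A_req = 2212.5460 / (4.2910 * 2.0710 * 3600) = 0.0691594 m^2
w = sqrt(0.0691594 / 0.11)
w = 0.7929 m


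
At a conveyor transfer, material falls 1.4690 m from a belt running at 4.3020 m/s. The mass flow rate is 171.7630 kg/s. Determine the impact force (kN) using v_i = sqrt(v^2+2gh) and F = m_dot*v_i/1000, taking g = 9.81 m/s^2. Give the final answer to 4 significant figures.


v_i = sqrt(4.3020^2 + 2*9.81*1.4690) = 6.87961 m/s
F = 171.7630 * 6.87961 / 1000
F = 1.182 kN


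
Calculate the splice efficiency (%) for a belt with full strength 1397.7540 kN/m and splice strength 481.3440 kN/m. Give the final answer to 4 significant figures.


Eff = 481.3440 / 1397.7540 * 100
Eff = 34.44 %


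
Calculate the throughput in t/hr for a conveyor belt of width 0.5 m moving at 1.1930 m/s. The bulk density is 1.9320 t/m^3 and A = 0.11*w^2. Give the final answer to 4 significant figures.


A = 0.11 * 0.5^2 = 0.0275 m^2
C = 0.0275 * 1.1930 * 1.9320 * 3600
C = 228.2 t/hr


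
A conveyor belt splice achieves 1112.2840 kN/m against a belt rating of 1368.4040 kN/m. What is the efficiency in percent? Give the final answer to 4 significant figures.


Eff = 1112.2840 / 1368.4040 * 100
Eff = 81.28 %


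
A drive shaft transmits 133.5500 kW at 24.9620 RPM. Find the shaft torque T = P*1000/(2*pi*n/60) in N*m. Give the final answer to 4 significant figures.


omega = 2*pi*24.9620/60 = 2.61401 rad/s
T = 133.5500*1000 / 2.61401
T = 51090 N*m


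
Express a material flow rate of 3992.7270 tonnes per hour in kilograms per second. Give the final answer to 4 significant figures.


m_dot = 3992.7270 * 1000 / 3600
m_dot = 1109 kg/s


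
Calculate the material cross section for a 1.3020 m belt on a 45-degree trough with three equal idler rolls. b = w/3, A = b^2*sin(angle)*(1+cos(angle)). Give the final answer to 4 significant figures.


b = 1.3020/3 = 0.434 m
A = 0.434^2 * sin(45 deg) * (1 + cos(45 deg))
A = 0.2274 m^2


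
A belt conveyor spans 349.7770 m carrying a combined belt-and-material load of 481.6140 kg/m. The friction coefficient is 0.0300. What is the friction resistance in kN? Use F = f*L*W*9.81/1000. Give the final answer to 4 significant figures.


F = 0.0300 * 349.7770 * 481.6140 * 9.81 / 1000
F = 49.58 kN


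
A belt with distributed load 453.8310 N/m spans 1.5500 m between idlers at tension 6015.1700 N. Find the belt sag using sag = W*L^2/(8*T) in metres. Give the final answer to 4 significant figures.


sag = 453.8310 * 1.5500^2 / (8 * 6015.1700)
sag = 0.02266 m


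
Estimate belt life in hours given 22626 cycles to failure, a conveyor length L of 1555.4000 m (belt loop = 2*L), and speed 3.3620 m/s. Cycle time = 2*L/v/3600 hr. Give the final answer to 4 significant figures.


cycle_time = 2 * 1555.4000 / 3.3620 / 3600 = 0.257023 hr
life = 22626 * 0.257023 = 5815 hours


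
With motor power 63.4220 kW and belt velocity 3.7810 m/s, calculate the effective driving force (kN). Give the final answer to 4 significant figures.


Te = P / v = 63.4220 / 3.7810
Te = 16.77 kN


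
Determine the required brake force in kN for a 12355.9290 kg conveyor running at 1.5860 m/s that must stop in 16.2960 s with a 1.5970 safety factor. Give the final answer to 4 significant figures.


F = 12355.9290 * 1.5860 / 16.2960 * 1.5970 / 1000
F = 1.920 kN


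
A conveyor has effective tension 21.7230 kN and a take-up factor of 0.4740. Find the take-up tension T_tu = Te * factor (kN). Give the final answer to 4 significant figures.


T_tu = 21.7230 * 0.4740
T_tu = 10.30 kN


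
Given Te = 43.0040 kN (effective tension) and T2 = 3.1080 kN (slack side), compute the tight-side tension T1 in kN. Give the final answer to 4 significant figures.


T1 = Te + T2 = 43.0040 + 3.1080
T1 = 46.11 kN
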